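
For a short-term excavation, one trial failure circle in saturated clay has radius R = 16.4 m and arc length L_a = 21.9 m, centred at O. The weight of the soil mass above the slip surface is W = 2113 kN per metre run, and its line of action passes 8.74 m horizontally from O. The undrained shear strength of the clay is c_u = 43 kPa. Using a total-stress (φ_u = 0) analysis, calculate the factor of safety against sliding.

FS = 0.84

Taking moments about the centre O, the resisting moment is provided by the undrained shear strength acting along the arc:
M_R = c_u·L_a·R = 43·21.90·16.4 = 15443.9 kN·m/m
M_D = W·d = 2113·8.74 = 18467.6 kN·m/m
FS = M_R / M_D = 15443.9 / 18467.6 = 0.836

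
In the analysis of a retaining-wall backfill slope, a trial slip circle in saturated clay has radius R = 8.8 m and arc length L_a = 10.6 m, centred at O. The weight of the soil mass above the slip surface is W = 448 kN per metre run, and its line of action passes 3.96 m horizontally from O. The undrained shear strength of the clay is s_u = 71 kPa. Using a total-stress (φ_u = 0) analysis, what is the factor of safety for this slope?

FS = 3.73

Taking moments about the centre O, the resisting moment is provided by the undrained shear strength acting along the arc:
M_R = s_u·L_a·R = 71·10.60·8.8 = 6622.9 kN·m/m
M_D = W·d = 448·3.96 = 1774.1 kN·m/m
FS = M_R / M_D = 6622.9 / 1774.1 = 3.733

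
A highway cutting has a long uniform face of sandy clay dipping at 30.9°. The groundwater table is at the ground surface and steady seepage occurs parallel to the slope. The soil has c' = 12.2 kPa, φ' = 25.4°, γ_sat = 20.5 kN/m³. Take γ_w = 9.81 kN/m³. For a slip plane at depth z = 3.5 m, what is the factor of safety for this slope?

With seepage parallel to the slope and the water table at the surface, the effective normal stress on the slip plane uses the buoyant unit weight γ' = γ_sat − γ_w while the driving shear stress uses γ_sat:
FS = [c' + γ' z cos²β tanφ'] / [γ_sat z sinβ cosβ]
γ' = 20.5 − 9.81 = 10.69 kN/m³
Numerator = 12.2 + 10.69·3.5·cos²30.9°·tan25.4° = 12.2 + 10.69·3.5·0.7363·0.4748 = 25.281 kPa
Denominator = 20.5·3.5·sin30.9°·cos30.9° = 20.5·3.5·0.5135·0.8581 = 31.617 kPa
FS = 25.281 / 31.617 = 0.800

FS = 0.80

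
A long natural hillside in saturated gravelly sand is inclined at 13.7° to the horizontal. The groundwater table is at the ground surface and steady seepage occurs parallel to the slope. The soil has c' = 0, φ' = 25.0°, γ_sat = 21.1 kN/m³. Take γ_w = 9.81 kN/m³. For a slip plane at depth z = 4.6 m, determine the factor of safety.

FS = 1.02

With seepage parallel to the slope and the water table at the surface, the effective normal stress on the slip plane uses the buoyant unit weight γ' = γ_sat − γ_w while the driving shear stress uses γ_sat:
FS = [c' + γ' z cos²β tanφ'] / [γ_sat z sinβ cosβ]
(For c' = 0 this reduces to FS = (γ'/γ_sat)·tanφ'/tanβ.)
γ' = 21.1 − 9.81 = 11.29 kN/m³
Numerator = 0.0 + 11.29·4.6·cos²13.7°·tan25.0° = 0.0 + 11.29·4.6·0.9439·0.4663 = 22.859 kPa
Denominator = 21.1·4.6·sin13.7°·cos13.7° = 21.1·4.6·0.2368·0.9715 = 22.333 kPa
FS = 22.859 / 22.333 = 1.024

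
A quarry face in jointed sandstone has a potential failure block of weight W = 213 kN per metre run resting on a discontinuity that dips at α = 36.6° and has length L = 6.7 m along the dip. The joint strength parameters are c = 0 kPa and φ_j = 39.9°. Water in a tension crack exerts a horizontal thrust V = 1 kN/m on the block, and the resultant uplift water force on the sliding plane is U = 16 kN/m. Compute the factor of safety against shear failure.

FS = 1.01

Resolving the block weight along and normal to the plane and applying the Mohr–Coulomb strength on the joint:
N' = W cosα − U − V sinα = 213·cos36.6° − 16 − 1·sin36.6° = 154.4 kN/m
Driving force T = W sinα + V cosα = 213·sin36.6° + 1·cos36.6° = 127.8 kN/m
Resisting force R = c·L + N'·tanφ_j = 0·6.7 + 154.4·tan39.9° = 0.0 + 129.1 = 129.1 kN/m
FS = R / T = 129.1 / 127.8 = 1.010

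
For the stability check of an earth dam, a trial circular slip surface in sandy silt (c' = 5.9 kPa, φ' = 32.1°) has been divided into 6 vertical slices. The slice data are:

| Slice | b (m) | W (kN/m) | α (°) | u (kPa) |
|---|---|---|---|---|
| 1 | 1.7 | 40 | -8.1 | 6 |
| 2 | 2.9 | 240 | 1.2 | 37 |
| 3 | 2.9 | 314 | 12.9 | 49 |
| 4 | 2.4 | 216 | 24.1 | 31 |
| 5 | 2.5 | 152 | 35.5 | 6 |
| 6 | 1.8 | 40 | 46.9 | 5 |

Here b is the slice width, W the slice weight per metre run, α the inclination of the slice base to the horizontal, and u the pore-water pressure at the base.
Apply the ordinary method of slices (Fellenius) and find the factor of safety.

Ordinary method of slices: FS = Σ[c'·Δl_i + (W_i cosα_i − u_i·Δl_i)·tanφ'] / Σ W_i sinα_i, with Δl_i = b_i / cosα_i.
Slice 1: Δl = 1.7/cos(-8.1°) = 1.717 m; N'_1 = 40·cos(-8.1°) − 6·1.717 = 29.3; c'Δl = 10.13; W sinα = -5.6
Slice 2: Δl = 2.9/cos1.2° = 2.901 m; N'_2 = 240·cos1.2° − 37·2.901 = 132.6; c'Δl = 17.11; W sinα = 5.0
Slice 3: Δl = 2.9/cos12.9° = 2.975 m; N'_3 = 314·cos12.9° − 49·2.975 = 160.3; c'Δl = 17.55; W sinα = 70.1
Slice 4: Δl = 2.4/cos24.1° = 2.629 m; N'_4 = 216·cos24.1° − 31·2.629 = 115.7; c'Δl = 15.51; W sinα = 88.2
Slice 5: Δl = 2.5/cos35.5° = 3.071 m; N'_5 = 152·cos35.5° − 6·3.071 = 105.3; c'Δl = 18.12; W sinα = 88.3
Slice 6: Δl = 1.8/cos46.9° = 2.634 m; N'_6 = 40·cos46.9° − 5·2.634 = 14.2; c'Δl = 15.54; W sinα = 29.2
Σc'Δl = 94.0 kN/m; ΣN' = 557.4 kN/m; ΣW sinα = 275.2 kN/m
Resisting = 94.0 + 557.4·tan32.1° = 94.0 + 349.6 = 443.6 kN/m
FS = 443.6 / 275.2 = 1.612

FS = 1.61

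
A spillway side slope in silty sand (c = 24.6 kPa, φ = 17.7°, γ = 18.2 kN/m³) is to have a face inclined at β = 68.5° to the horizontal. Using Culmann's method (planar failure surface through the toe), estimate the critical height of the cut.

Culmann's analysis gives the critical failure plane at α_cr = (β + φ)/2 = (68.5 + 17.7)/2 = 43.1°, and the critical height
H_c = (4c/γ) · sinβ cosφ / [1 − cos(β − φ)]
    = (4·24.6/18.2) · sin68.5°·cos17.7° / [1 − cos(50.8°)]
    = 5.407 · 0.9304·0.9527 / [1 − 0.6320]
    = 5.407 · 0.8864 / 0.3680
    = 13.02 m

H_c = 13.02 m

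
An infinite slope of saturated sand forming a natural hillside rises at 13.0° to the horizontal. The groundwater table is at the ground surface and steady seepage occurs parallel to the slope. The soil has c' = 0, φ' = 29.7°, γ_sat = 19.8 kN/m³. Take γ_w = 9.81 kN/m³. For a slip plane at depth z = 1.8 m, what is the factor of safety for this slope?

With seepage parallel to the slope and the water table at the surface, the effective normal stress on the slip plane uses the buoyant unit weight γ' = γ_sat − γ_w while the driving shear stress uses γ_sat:
FS = [c' + γ' z cos²β tanφ'] / [γ_sat z sinβ cosβ]
(For c' = 0 this reduces to FS = (γ'/γ_sat)·tanφ'/tanβ.)
γ' = 19.8 − 9.81 = 9.99 kN/m³
Numerator = 0.0 + 9.99·1.8·cos²13.0°·tan29.7° = 0.0 + 9.99·1.8·0.9494·0.5704 = 9.738 kPa
Denominator = 19.8·1.8·sin13.0°·cos13.0° = 19.8·1.8·0.2250·0.9744 = 7.812 kPa
FS = 9.738 / 7.812 = 1.247

FS = 1.25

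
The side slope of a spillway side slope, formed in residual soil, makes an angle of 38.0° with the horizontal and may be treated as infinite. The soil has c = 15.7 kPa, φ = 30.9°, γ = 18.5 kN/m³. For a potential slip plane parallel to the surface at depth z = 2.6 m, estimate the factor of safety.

For an infinite slope with a slip plane parallel to the surface (no pore pressure): FS = [c + γz cos²β tanφ] / [γz sinβ cosβ].
γz = 18.5·2.6 = 48.10 kN/m²
Numerator = 15.7 + 48.10·cos²38.0°·tan30.9° = 15.7 + 48.10·0.6210·0.5985 = 33.576 kPa
Denominator = 48.10·sin38.0°·cos38.0° = 48.10·0.6157·0.7880 = 23.336 kPa
FS = 33.576 / 23.336 = 1.439

FS = 1.44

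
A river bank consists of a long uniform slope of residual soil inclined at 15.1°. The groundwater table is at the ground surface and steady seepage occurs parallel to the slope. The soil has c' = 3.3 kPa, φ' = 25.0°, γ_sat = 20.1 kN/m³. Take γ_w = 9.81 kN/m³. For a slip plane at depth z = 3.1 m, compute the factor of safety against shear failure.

FS = 1.10

With seepage parallel to the slope and the water table at the surface, the effective normal stress on the slip plane uses the buoyant unit weight γ' = γ_sat − γ_w while the driving shear stress uses γ_sat:
FS = [c' + γ' z cos²β tanφ'] / [γ_sat z sinβ cosβ]
γ' = 20.1 − 9.81 = 10.29 kN/m³
Numerator = 3.3 + 10.29·3.1·cos²15.1°·tan25.0° = 3.3 + 10.29·3.1·0.9321·0.4663 = 17.165 kPa
Denominator = 20.1·3.1·sin15.1°·cos15.1° = 20.1·3.1·0.2605·0.9655 = 15.672 kPa
FS = 17.165 / 15.672 = 1.095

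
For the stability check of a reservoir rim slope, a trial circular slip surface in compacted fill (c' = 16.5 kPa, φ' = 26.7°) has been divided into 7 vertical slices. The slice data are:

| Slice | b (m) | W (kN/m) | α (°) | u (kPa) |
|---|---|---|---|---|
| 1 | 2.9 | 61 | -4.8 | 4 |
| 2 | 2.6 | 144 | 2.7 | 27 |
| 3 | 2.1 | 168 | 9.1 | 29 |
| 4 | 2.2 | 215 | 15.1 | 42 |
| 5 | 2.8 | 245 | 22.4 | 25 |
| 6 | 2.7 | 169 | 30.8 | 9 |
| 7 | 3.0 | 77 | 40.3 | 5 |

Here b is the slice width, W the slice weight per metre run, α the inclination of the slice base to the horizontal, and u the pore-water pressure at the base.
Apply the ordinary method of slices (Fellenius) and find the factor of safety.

Ordinary method of slices: FS = Σ[c'·Δl_i + (W_i cosα_i − u_i·Δl_i)·tanφ'] / Σ W_i sinα_i, with Δl_i = b_i / cosα_i.
Slice 1: Δl = 2.9/cos(-4.8°) = 2.910 m; N'_1 = 61·cos(-4.8°) − 4·2.910 = 49.1; c'Δl = 48.02; W sinα = -5.1
Slice 2: Δl = 2.6/cos2.7° = 2.603 m; N'_2 = 144·cos2.7° − 27·2.603 = 73.6; c'Δl = 42.95; W sinα = 6.8
Slice 3: Δl = 2.1/cos9.1° = 2.127 m; N'_3 = 168·cos9.1° − 29·2.127 = 104.2; c'Δl = 35.09; W sinα = 26.6
Slice 4: Δl = 2.2/cos15.1° = 2.279 m; N'_4 = 215·cos15.1° − 42·2.279 = 111.9; c'Δl = 37.60; W sinα = 56.0
Slice 5: Δl = 2.8/cos22.4° = 3.029 m; N'_5 = 245·cos22.4° − 25·3.029 = 150.8; c'Δl = 49.97; W sinα = 93.4
Slice 6: Δl = 2.7/cos30.8° = 3.143 m; N'_6 = 169·cos30.8° − 9·3.143 = 116.9; c'Δl = 51.87; W sinα = 86.5
Slice 7: Δl = 3.0/cos40.3° = 3.934 m; N'_7 = 77·cos40.3° − 5·3.934 = 39.1; c'Δl = 64.90; W sinα = 49.8
Σc'Δl = 330.4 kN/m; ΣN' = 645.5 kN/m; ΣW sinα = 314.0 kN/m
Resisting = 330.4 + 645.5·tan26.7° = 330.4 + 324.7 = 655.1 kN/m
FS = 655.1 / 314.0 = 2.086

FS = 2.09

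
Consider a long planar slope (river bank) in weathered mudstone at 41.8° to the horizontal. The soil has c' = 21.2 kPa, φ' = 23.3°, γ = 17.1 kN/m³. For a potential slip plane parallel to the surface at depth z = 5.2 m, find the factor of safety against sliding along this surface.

For an infinite slope with a slip plane parallel to the surface (no pore pressure): FS = [c' + γz cos²β tanφ'] / [γz sinβ cosβ].
γz = 17.1·5.2 = 88.92 kN/m²
Numerator = 21.2 + 88.92·cos²41.8°·tan23.3° = 21.2 + 88.92·0.5557·0.4307 = 42.482 kPa
Denominator = 88.92·sin41.8°·cos41.8° = 88.92·0.6665·0.7455 = 44.183 kPa
FS = 42.482 / 44.183 = 0.961

FS = 0.96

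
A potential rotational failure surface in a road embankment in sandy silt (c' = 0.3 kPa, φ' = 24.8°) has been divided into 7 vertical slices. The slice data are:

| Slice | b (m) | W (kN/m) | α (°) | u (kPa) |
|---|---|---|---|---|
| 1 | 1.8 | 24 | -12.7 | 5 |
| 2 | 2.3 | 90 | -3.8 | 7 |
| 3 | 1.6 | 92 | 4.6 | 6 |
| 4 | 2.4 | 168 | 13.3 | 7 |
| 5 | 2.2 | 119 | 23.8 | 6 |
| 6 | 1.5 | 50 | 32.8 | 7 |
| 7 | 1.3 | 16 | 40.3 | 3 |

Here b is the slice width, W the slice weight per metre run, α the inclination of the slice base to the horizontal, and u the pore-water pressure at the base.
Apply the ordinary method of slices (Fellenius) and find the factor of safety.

FS = 1.75

Ordinary method of slices: FS = Σ[c'·Δl_i + (W_i cosα_i − u_i·Δl_i)·tanφ'] / Σ W_i sinα_i, with Δl_i = b_i / cosα_i.
Slice 1: Δl = 1.8/cos(-12.7°) = 1.845 m; N'_1 = 24·cos(-12.7°) − 5·1.845 = 14.2; c'Δl = 0.55; W sinα = -5.3
Slice 2: Δl = 2.3/cos(-3.8°) = 2.305 m; N'_2 = 90·cos(-3.8°) − 7·2.305 = 73.7; c'Δl = 0.69; W sinα = -6.0
Slice 3: Δl = 1.6/cos4.6° = 1.605 m; N'_3 = 92·cos4.6° − 6·1.605 = 82.1; c'Δl = 0.48; W sinα = 7.4
Slice 4: Δl = 2.4/cos13.3° = 2.466 m; N'_4 = 168·cos13.3° − 7·2.466 = 146.2; c'Δl = 0.74; W sinα = 38.6
Slice 5: Δl = 2.2/cos23.8° = 2.404 m; N'_5 = 119·cos23.8° − 6·2.404 = 94.5; c'Δl = 0.72; W sinα = 48.0
Slice 6: Δl = 1.5/cos32.8° = 1.785 m; N'_6 = 50·cos32.8° − 7·1.785 = 29.5; c'Δl = 0.54; W sinα = 27.1
Slice 7: Δl = 1.3/cos40.3° = 1.705 m; N'_7 = 16·cos40.3° − 3·1.705 = 7.1; c'Δl = 0.51; W sinα = 10.3
Σc'Δl = 4.2 kN/m; ΣN' = 447.2 kN/m; ΣW sinα = 120.2 kN/m
Resisting = 4.2 + 447.2·tan24.8° = 4.2 + 206.7 = 210.9 kN/m
FS = 210.9 / 120.2 = 1.754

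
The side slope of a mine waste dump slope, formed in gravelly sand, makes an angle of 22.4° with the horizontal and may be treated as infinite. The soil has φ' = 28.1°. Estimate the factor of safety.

FS = 1.30

For a dry cohesionless infinite slope the factor of safety is FS = tanφ' / tanβ.
FS = tan28.1° / tan22.4° = 0.5340 / 0.4122 = 1.295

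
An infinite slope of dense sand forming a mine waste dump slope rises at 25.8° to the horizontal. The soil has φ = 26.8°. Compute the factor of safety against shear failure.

For a dry cohesionless infinite slope the factor of safety is FS = tanφ / tanβ.
FS = tan26.8° / tan25.8° = 0.5051 / 0.4834 = 1.045

FS = 1.04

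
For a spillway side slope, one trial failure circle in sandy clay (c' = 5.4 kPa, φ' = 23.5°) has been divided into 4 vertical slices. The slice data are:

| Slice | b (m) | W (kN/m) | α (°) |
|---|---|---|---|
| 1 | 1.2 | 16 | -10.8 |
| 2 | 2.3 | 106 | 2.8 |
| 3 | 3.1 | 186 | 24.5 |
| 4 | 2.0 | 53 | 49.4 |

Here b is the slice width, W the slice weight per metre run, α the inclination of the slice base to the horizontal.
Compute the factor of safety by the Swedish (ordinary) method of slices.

FS = 1.64

Ordinary method of slices: FS = Σ[c'·Δl_i + (W_i cosα_i)·tanφ'] / Σ W_i sinα_i, with Δl_i = b_i / cosα_i.
Slice 1: Δl = 1.2/cos(-10.8°) = 1.222 m; N'_1 = 16·cos(-10.8°) = 15.7; c'Δl = 6.60; W sinα = -3.0
Slice 2: Δl = 2.3/cos2.8° = 2.303 m; N'_2 = 106·cos2.8° = 105.9; c'Δl = 12.43; W sinα = 5.2
Slice 3: Δl = 3.1/cos24.5° = 3.407 m; N'_3 = 186·cos24.5° = 169.3; c'Δl = 18.40; W sinα = 77.1
Slice 4: Δl = 2.0/cos49.4° = 3.073 m; N'_4 = 53·cos49.4° = 34.5; c'Δl = 16.60; W sinα = 40.2
Σc'Δl = 54.0 kN/m; ΣN' = 325.3 kN/m; ΣW sinα = 119.6 kN/m
Resisting = 54.0 + 325.3·tan23.5° = 54.0 + 141.5 = 195.5 kN/m
FS = 195.5 / 119.6 = 1.635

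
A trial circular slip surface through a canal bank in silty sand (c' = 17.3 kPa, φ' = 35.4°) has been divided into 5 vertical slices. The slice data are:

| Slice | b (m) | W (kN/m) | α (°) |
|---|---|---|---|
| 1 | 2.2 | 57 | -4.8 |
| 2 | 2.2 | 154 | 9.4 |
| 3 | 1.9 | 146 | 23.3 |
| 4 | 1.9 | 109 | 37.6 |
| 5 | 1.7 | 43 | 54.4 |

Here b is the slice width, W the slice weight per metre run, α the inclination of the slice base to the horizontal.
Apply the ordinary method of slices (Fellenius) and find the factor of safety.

Ordinary method of slices: FS = Σ[c'·Δl_i + (W_i cosα_i)·tanφ'] / Σ W_i sinα_i, with Δl_i = b_i / cosα_i.
Slice 1: Δl = 2.2/cos(-4.8°) = 2.208 m; N'_1 = 57·cos(-4.8°) = 56.8; c'Δl = 38.19; W sinα = -4.8
Slice 2: Δl = 2.2/cos9.4° = 2.230 m; N'_2 = 154·cos9.4° = 151.9; c'Δl = 38.58; W sinα = 25.2
Slice 3: Δl = 1.9/cos23.3° = 2.069 m; N'_3 = 146·cos23.3° = 134.1; c'Δl = 35.79; W sinα = 57.7
Slice 4: Δl = 1.9/cos37.6° = 2.398 m; N'_4 = 109·cos37.6° = 86.4; c'Δl = 41.49; W sinα = 66.5
Slice 5: Δl = 1.7/cos54.4° = 2.920 m; N'_5 = 43·cos54.4° = 25.0; c'Δl = 50.52; W sinα = 35.0
Σc'Δl = 204.6 kN/m; ΣN' = 454.2 kN/m; ΣW sinα = 179.6 kN/m
Resisting = 204.6 + 454.2·tan35.4° = 204.6 + 322.8 = 527.4 kN/m
FS = 527.4 / 179.6 = 2.936

FS = 2.94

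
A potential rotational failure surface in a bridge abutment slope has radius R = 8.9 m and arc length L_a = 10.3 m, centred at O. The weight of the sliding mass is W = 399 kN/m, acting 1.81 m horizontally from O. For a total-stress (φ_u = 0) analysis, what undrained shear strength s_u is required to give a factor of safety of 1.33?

s_u = 10.5 kPa

FS = s_u·L_a·R / (W·d), so s_u = FS·W·d / (L_a·R).
s_u = 1.33·399·1.81 / (10.30·8.9) = 960.5 / 91.67 = 10.48 kPa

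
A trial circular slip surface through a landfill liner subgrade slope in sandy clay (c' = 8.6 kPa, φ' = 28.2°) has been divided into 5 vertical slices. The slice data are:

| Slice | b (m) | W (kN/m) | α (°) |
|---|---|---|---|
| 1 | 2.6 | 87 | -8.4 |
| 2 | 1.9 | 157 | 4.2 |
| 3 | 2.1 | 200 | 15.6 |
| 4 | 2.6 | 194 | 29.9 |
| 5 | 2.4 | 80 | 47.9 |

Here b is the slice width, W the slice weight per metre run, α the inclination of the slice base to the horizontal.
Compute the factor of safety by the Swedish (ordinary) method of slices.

Ordinary method of slices: FS = Σ[c'·Δl_i + (W_i cosα_i)·tanφ'] / Σ W_i sinα_i, with Δl_i = b_i / cosα_i.
Slice 1: Δl = 2.6/cos(-8.4°) = 2.628 m; N'_1 = 87·cos(-8.4°) = 86.1; c'Δl = 22.60; W sinα = -12.7
Slice 2: Δl = 1.9/cos4.2° = 1.905 m; N'_2 = 157·cos4.2° = 156.6; c'Δl = 16.38; W sinα = 11.5
Slice 3: Δl = 2.1/cos15.6° = 2.180 m; N'_3 = 200·cos15.6° = 192.6; c'Δl = 18.75; W sinα = 53.8
Slice 4: Δl = 2.6/cos29.9° = 2.999 m; N'_4 = 194·cos29.9° = 168.2; c'Δl = 25.79; W sinα = 96.7
Slice 5: Δl = 2.4/cos47.9° = 3.580 m; N'_5 = 80·cos47.9° = 53.6; c'Δl = 30.79; W sinα = 59.4
Σc'Δl = 114.3 kN/m; ΣN' = 657.1 kN/m; ΣW sinα = 208.6 kN/m
Resisting = 114.3 + 657.1·tan28.2° = 114.3 + 352.3 = 466.6 kN/m
FS = 466.6 / 208.6 = 2.237

FS = 2.24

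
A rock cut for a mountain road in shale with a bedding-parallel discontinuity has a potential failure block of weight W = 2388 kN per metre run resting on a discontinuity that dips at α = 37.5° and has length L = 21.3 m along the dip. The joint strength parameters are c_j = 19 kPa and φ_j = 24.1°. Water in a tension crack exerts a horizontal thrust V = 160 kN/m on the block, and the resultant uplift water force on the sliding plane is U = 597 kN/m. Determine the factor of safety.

FS = 0.60

Resolving the block weight along and normal to the plane and applying the Mohr–Coulomb strength on the joint:
N' = W cosα − U − V sinα = 2388·cos37.5° − 597 − 160·sin37.5° = 1200.1 kN/m
Driving force T = W sinα + V cosα = 2388·sin37.5° + 160·cos37.5° = 1580.7 kN/m
Resisting force R = c_j·L + N'·tanφ_j = 19·21.3 + 1200.1·tan24.1° = 404.7 + 536.8 = 941.5 kN/m
FS = R / T = 941.5 / 1580.7 = 0.596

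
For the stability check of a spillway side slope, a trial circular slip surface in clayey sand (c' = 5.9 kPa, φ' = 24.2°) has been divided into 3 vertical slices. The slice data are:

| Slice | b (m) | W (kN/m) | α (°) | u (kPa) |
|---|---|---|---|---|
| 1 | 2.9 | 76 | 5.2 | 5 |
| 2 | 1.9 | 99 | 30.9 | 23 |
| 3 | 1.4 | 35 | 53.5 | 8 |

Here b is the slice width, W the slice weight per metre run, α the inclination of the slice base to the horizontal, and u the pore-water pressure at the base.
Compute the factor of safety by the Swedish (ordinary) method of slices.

Ordinary method of slices: FS = Σ[c'·Δl_i + (W_i cosα_i − u_i·Δl_i)·tanφ'] / Σ W_i sinα_i, with Δl_i = b_i / cosα_i.
Slice 1: Δl = 2.9/cos5.2° = 2.912 m; N'_1 = 76·cos5.2° − 5·2.912 = 61.1; c'Δl = 17.18; W sinα = 6.9
Slice 2: Δl = 1.9/cos30.9° = 2.214 m; N'_2 = 99·cos30.9° − 23·2.214 = 34.0; c'Δl = 13.06; W sinα = 50.8
Slice 3: Δl = 1.4/cos53.5° = 2.354 m; N'_3 = 35·cos53.5° − 8·2.354 = 2.0; c'Δl = 13.89; W sinα = 28.1
Σc'Δl = 44.1 kN/m; ΣN' = 97.1 kN/m; ΣW sinα = 85.9 kN/m
Resisting = 44.1 + 97.1·tan24.2° = 44.1 + 43.7 = 87.8 kN/m
FS = 87.8 / 85.9 = 1.022

FS = 1.02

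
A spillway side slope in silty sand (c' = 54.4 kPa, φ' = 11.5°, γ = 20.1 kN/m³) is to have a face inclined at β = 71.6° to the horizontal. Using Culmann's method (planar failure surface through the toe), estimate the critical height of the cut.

Culmann's analysis gives the critical failure plane at α_cr = (β + φ')/2 = (71.6 + 11.5)/2 = 41.5°, and the critical height
H_c = (4c'/γ) · sinβ cosφ' / [1 − cos(β − φ')]
    = (4·54.4/20.1) · sin71.6°·cos11.5° / [1 − cos(60.1°)]
    = 10.826 · 0.9489·0.9799 / [1 − 0.4985]
    = 10.826 · 0.9298 / 0.5015
    = 20.07 m

H_c = 20.07 m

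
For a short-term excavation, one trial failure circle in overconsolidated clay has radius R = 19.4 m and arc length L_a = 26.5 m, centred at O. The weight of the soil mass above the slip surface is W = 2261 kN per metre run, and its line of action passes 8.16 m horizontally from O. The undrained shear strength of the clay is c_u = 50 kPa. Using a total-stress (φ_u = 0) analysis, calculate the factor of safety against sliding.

FS = 1.39

Taking moments about the centre O, the resisting moment is provided by the undrained shear strength acting along the arc:
M_R = c_u·L_a·R = 50·26.50·19.4 = 25705.0 kN·m/m
M_D = W·d = 2261·8.16 = 18449.8 kN·m/m
FS = M_R / M_D = 25705.0 / 18449.8 = 1.393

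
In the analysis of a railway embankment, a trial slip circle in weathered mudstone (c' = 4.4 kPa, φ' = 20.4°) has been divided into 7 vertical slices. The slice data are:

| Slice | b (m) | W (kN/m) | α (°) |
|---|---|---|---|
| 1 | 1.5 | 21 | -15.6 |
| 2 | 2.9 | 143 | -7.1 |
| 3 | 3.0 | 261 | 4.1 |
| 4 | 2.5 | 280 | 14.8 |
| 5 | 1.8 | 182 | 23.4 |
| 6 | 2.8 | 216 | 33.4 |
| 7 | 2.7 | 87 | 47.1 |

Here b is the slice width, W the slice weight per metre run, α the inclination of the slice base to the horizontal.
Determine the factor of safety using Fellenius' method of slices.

Ordinary method of slices: FS = Σ[c'·Δl_i + (W_i cosα_i)·tanφ'] / Σ W_i sinα_i, with Δl_i = b_i / cosα_i.
Slice 1: Δl = 1.5/cos(-15.6°) = 1.557 m; N'_1 = 21·cos(-15.6°) = 20.2; c'Δl = 6.85; W sinα = -5.6
Slice 2: Δl = 2.9/cos(-7.1°) = 2.922 m; N'_2 = 143·cos(-7.1°) = 141.9; c'Δl = 12.86; W sinα = -17.7
Slice 3: Δl = 3.0/cos4.1° = 3.008 m; N'_3 = 261·cos4.1° = 260.3; c'Δl = 13.23; W sinα = 18.7
Slice 4: Δl = 2.5/cos14.8° = 2.586 m; N'_4 = 280·cos14.8° = 270.7; c'Δl = 11.38; W sinα = 71.5
Slice 5: Δl = 1.8/cos23.4° = 1.961 m; N'_5 = 182·cos23.4° = 167.0; c'Δl = 8.63; W sinα = 72.3
Slice 6: Δl = 2.8/cos33.4° = 3.354 m; N'_6 = 216·cos33.4° = 180.3; c'Δl = 14.76; W sinα = 118.9
Slice 7: Δl = 2.7/cos47.1° = 3.966 m; N'_7 = 87·cos47.1° = 59.2; c'Δl = 17.45; W sinα = 63.7
Σc'Δl = 85.2 kN/m; ΣN' = 1099.8 kN/m; ΣW sinα = 321.8 kN/m
Resisting = 85.2 + 1099.8·tan20.4° = 85.2 + 409.0 = 494.2 kN/m
FS = 494.2 / 321.8 = 1.536

FS = 1.54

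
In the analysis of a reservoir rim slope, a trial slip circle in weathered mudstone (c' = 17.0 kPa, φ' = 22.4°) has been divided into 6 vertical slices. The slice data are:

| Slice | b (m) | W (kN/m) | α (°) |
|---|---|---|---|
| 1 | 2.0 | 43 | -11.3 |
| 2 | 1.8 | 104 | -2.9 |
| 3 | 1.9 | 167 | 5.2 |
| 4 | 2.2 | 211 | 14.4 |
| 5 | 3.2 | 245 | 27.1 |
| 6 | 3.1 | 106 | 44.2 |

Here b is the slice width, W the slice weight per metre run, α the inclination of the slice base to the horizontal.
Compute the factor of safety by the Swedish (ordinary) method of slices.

FS = 2.53

Ordinary method of slices: FS = Σ[c'·Δl_i + (W_i cosα_i)·tanφ'] / Σ W_i sinα_i, with Δl_i = b_i / cosα_i.
Slice 1: Δl = 2.0/cos(-11.3°) = 2.040 m; N'_1 = 43·cos(-11.3°) = 42.2; c'Δl = 34.67; W sinα = -8.4
Slice 2: Δl = 1.8/cos(-2.9°) = 1.802 m; N'_2 = 104·cos(-2.9°) = 103.9; c'Δl = 30.64; W sinα = -5.3
Slice 3: Δl = 1.9/cos5.2° = 1.908 m; N'_3 = 167·cos5.2° = 166.3; c'Δl = 32.43; W sinα = 15.1
Slice 4: Δl = 2.2/cos14.4° = 2.271 m; N'_4 = 211·cos14.4° = 204.4; c'Δl = 38.61; W sinα = 52.5
Slice 5: Δl = 3.2/cos27.1° = 3.595 m; N'_5 = 245·cos27.1° = 218.1; c'Δl = 61.11; W sinα = 111.6
Slice 6: Δl = 3.1/cos44.2° = 4.324 m; N'_6 = 106·cos44.2° = 76.0; c'Δl = 73.51; W sinα = 73.9
Σc'Δl = 271.0 kN/m; ΣN' = 810.8 kN/m; ΣW sinα = 239.4 kN/m
Resisting = 271.0 + 810.8·tan22.4° = 271.0 + 334.2 = 605.2 kN/m
FS = 605.2 / 239.4 = 2.528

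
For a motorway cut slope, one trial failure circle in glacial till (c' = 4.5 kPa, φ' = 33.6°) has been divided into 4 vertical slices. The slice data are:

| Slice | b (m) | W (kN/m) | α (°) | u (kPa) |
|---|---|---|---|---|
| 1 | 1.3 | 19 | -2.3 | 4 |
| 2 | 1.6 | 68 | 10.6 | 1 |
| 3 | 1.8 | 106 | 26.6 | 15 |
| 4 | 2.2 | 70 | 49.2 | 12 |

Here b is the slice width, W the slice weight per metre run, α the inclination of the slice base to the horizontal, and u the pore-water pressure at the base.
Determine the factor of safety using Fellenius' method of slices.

FS = 1.22

Ordinary method of slices: FS = Σ[c'·Δl_i + (W_i cosα_i − u_i·Δl_i)·tanφ'] / Σ W_i sinα_i, with Δl_i = b_i / cosα_i.
Slice 1: Δl = 1.3/cos(-2.3°) = 1.301 m; N'_1 = 19·cos(-2.3°) − 4·1.301 = 13.8; c'Δl = 5.85; W sinα = -0.8
Slice 2: Δl = 1.6/cos10.6° = 1.628 m; N'_2 = 68·cos10.6° − 1·1.628 = 65.2; c'Δl = 7.32; W sinα = 12.5
Slice 3: Δl = 1.8/cos26.6° = 2.013 m; N'_3 = 106·cos26.6° − 15·2.013 = 64.6; c'Δl = 9.06; W sinα = 47.5
Slice 4: Δl = 2.2/cos49.2° = 3.367 m; N'_4 = 70·cos49.2° − 12·3.367 = 5.3; c'Δl = 15.15; W sinα = 53.0
Σc'Δl = 37.4 kN/m; ΣN' = 148.9 kN/m; ΣW sinα = 112.2 kN/m
Resisting = 37.4 + 148.9·tan33.6° = 37.4 + 98.9 = 136.3 kN/m
FS = 136.3 / 112.2 = 1.215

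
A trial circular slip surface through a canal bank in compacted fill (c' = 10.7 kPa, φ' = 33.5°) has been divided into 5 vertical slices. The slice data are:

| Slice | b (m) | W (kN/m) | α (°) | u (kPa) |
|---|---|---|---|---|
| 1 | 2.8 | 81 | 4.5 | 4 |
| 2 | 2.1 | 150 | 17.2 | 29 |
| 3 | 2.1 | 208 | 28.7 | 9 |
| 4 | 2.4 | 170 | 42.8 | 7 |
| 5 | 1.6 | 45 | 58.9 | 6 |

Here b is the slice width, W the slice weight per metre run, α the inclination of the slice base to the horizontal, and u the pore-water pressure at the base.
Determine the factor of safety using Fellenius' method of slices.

FS = 1.39

Ordinary method of slices: FS = Σ[c'·Δl_i + (W_i cosα_i − u_i·Δl_i)·tanφ'] / Σ W_i sinα_i, with Δl_i = b_i / cosα_i.
Slice 1: Δl = 2.8/cos4.5° = 2.809 m; N'_1 = 81·cos4.5° − 4·2.809 = 69.5; c'Δl = 30.05; W sinα = 6.4
Slice 2: Δl = 2.1/cos17.2° = 2.198 m; N'_2 = 150·cos17.2° − 29·2.198 = 79.5; c'Δl = 23.52; W sinα = 44.4
Slice 3: Δl = 2.1/cos28.7° = 2.394 m; N'_3 = 208·cos28.7° − 9·2.394 = 160.9; c'Δl = 25.62; W sinα = 99.9
Slice 4: Δl = 2.4/cos42.8° = 3.271 m; N'_4 = 170·cos42.8° − 7·3.271 = 101.8; c'Δl = 35.00; W sinα = 115.5
Slice 5: Δl = 1.6/cos58.9° = 3.098 m; N'_5 = 45·cos58.9° − 6·3.098 = 4.7; c'Δl = 33.14; W sinα = 38.5
Σc'Δl = 147.3 kN/m; ΣN' = 416.5 kN/m; ΣW sinα = 304.6 kN/m
Resisting = 147.3 + 416.5·tan33.5° = 147.3 + 275.6 = 423.0 kN/m
FS = 423.0 / 304.6 = 1.388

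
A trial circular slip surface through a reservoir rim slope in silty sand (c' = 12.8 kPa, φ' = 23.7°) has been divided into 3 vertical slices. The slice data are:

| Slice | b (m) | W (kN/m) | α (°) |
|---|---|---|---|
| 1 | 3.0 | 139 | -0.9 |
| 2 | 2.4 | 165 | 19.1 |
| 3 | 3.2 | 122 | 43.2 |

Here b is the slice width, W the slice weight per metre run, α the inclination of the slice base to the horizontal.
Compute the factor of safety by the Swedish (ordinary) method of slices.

FS = 2.18

Ordinary method of slices: FS = Σ[c'·Δl_i + (W_i cosα_i)·tanφ'] / Σ W_i sinα_i, with Δl_i = b_i / cosα_i.
Slice 1: Δl = 3.0/cos(-0.9°) = 3.000 m; N'_1 = 139·cos(-0.9°) = 139.0; c'Δl = 38.40; W sinα = -2.2
Slice 2: Δl = 2.4/cos19.1° = 2.540 m; N'_2 = 165·cos19.1° = 155.9; c'Δl = 32.51; W sinα = 54.0
Slice 3: Δl = 3.2/cos43.2° = 4.390 m; N'_3 = 122·cos43.2° = 88.9; c'Δl = 56.19; W sinα = 83.5
Σc'Δl = 127.1 kN/m; ΣN' = 383.8 kN/m; ΣW sinα = 135.3 kN/m
Resisting = 127.1 + 383.8·tan23.7° = 127.1 + 168.5 = 295.6 kN/m
FS = 295.6 / 135.3 = 2.184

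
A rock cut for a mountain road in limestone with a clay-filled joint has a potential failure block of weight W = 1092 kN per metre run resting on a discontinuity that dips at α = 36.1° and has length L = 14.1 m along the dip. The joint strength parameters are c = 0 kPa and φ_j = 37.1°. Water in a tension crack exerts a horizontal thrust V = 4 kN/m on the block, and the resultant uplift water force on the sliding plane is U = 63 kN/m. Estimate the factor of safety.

FS = 0.96

Resolving the block weight along and normal to the plane and applying the Mohr–Coulomb strength on the joint:
N' = W cosα − U − V sinα = 1092·cos36.1° − 63 − 4·sin36.1° = 817.0 kN/m
Driving force T = W sinα + V cosα = 1092·sin36.1° + 4·cos36.1° = 646.6 kN/m
Resisting force R = c·L + N'·tanφ_j = 0·14.1 + 817.0·tan37.1° = 0.0 + 617.9 = 617.9 kN/m
FS = R / T = 617.9 / 646.6 = 0.956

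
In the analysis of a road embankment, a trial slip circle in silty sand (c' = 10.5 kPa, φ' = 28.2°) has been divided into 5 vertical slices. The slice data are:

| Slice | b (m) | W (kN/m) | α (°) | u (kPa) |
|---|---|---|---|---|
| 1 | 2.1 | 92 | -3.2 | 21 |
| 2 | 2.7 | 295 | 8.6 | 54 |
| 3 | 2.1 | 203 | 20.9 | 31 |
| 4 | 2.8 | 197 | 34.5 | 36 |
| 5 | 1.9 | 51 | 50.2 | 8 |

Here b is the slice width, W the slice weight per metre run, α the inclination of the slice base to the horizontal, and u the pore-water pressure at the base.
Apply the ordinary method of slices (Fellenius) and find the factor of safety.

Ordinary method of slices: FS = Σ[c'·Δl_i + (W_i cosα_i − u_i·Δl_i)·tanφ'] / Σ W_i sinα_i, with Δl_i = b_i / cosα_i.
Slice 1: Δl = 2.1/cos(-3.2°) = 2.103 m; N'_1 = 92·cos(-3.2°) − 21·2.103 = 47.7; c'Δl = 22.08; W sinα = -5.1
Slice 2: Δl = 2.7/cos8.6° = 2.731 m; N'_2 = 295·cos8.6° − 54·2.731 = 144.2; c'Δl = 28.67; W sinα = 44.1
Slice 3: Δl = 2.1/cos20.9° = 2.248 m; N'_3 = 203·cos20.9° − 31·2.248 = 120.0; c'Δl = 23.60; W sinα = 72.4
Slice 4: Δl = 2.8/cos34.5° = 3.398 m; N'_4 = 197·cos34.5° − 36·3.398 = 40.0; c'Δl = 35.67; W sinα = 111.6
Slice 5: Δl = 1.9/cos50.2° = 2.968 m; N'_5 = 51·cos50.2° − 8·2.968 = 8.9; c'Δl = 31.17; W sinα = 39.2
Σc'Δl = 141.2 kN/m; ΣN' = 360.8 kN/m; ΣW sinα = 262.2 kN/m
Resisting = 141.2 + 360.8·tan28.2° = 141.2 + 193.5 = 334.7 kN/m
FS = 334.7 / 262.2 = 1.277

FS = 1.28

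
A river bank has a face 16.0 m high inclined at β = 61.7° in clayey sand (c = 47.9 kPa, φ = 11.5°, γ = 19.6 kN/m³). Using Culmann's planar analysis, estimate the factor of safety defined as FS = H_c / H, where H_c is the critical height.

FS = 1.46

H_c = (4c/γ) · sinβ cosφ / [1 − cos(β − φ)]
    = (4·47.9/19.6) · sin61.7°·cos11.5° / [1 − cos50.2°]
    = 9.776 · 0.8628 / 0.3599 = 23.44 m
FS = H_c / H = 23.44 / 16.0 = 1.465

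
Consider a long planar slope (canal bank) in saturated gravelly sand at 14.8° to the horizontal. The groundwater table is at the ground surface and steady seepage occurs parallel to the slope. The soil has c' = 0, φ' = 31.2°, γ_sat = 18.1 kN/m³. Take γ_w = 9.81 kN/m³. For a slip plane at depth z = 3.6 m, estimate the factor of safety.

FS = 1.05

With seepage parallel to the slope and the water table at the surface, the effective normal stress on the slip plane uses the buoyant unit weight γ' = γ_sat − γ_w while the driving shear stress uses γ_sat:
FS = [c' + γ' z cos²β tanφ'] / [γ_sat z sinβ cosβ]
(For c' = 0 this reduces to FS = (γ'/γ_sat)·tanφ'/tanβ.)
γ' = 18.1 − 9.81 = 8.29 kN/m³
Numerator = 0.0 + 8.29·3.6·cos²14.8°·tan31.2° = 0.0 + 8.29·3.6·0.9347·0.6056 = 16.895 kPa
Denominator = 18.1·3.6·sin14.8°·cos14.8° = 18.1·3.6·0.2554·0.9668 = 16.093 kPa
FS = 16.895 / 16.093 = 1.050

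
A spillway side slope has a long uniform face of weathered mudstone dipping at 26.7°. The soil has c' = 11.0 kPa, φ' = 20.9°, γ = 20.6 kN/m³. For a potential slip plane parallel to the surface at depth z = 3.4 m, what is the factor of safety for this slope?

FS = 1.15

For an infinite slope with a slip plane parallel to the surface (no pore pressure): FS = [c' + γz cos²β tanφ'] / [γz sinβ cosβ].
γz = 20.6·3.4 = 70.04 kN/m²
Numerator = 11.0 + 70.04·cos²26.7°·tan20.9° = 11.0 + 70.04·0.7981·0.3819 = 32.346 kPa
Denominator = 70.04·sin26.7°·cos26.7° = 70.04·0.4493·0.8934 = 28.115 kPa
FS = 32.346 / 28.115 = 1.151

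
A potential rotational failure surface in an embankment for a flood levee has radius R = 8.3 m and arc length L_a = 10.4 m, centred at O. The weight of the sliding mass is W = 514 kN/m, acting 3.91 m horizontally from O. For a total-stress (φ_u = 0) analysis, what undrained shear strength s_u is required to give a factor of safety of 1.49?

s_u = 34.7 kPa

FS = s_u·L_a·R / (W·d), so s_u = FS·W·d / (L_a·R).
s_u = 1.49·514·3.91 / (10.40·8.3) = 2994.5 / 86.32 = 34.69 kPa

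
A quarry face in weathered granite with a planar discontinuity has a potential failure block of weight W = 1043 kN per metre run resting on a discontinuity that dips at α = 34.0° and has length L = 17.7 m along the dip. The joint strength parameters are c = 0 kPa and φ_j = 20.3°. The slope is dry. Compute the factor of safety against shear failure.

Resolving the block weight along and normal to the plane and applying the Mohr–Coulomb strength on the joint:
N' = W cosα = 1043·cos34.0° = 864.7 kN/m
Driving force T = W sinα = 1043·sin34.0° = 583.2 kN/m
Resisting force R = c·L + N'·tanφ_j = 0·17.7 + 864.7·tan20.3° = 0.0 + 319.9 = 319.9 kN/m
FS = R / T = 319.9 / 583.2 = 0.548

FS = 0.55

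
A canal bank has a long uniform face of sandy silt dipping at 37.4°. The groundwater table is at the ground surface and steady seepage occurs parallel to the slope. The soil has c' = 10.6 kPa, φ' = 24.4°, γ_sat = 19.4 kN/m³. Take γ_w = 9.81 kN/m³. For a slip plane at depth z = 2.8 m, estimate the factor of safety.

FS = 0.70

With seepage parallel to the slope and the water table at the surface, the effective normal stress on the slip plane uses the buoyant unit weight γ' = γ_sat − γ_w while the driving shear stress uses γ_sat:
FS = [c' + γ' z cos²β tanφ'] / [γ_sat z sinβ cosβ]
γ' = 19.4 − 9.81 = 9.59 kN/m³
Numerator = 10.6 + 9.59·2.8·cos²37.4°·tan24.4° = 10.6 + 9.59·2.8·0.6311·0.4536 = 18.287 kPa
Denominator = 19.4·2.8·sin37.4°·cos37.4° = 19.4·2.8·0.6074·0.7944 = 26.210 kPa
FS = 18.287 / 26.210 = 0.698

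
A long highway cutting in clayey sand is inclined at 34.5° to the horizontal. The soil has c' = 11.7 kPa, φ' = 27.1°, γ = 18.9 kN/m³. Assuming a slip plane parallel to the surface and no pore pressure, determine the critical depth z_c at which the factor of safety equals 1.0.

z_c = 5.19 m

Setting FS = 1.00 in FS = [c' + γz cos²β tanφ'] / [γz sinβ cosβ] and solving for z:
z = c' / [γ cosβ (FS·sinβ − cosβ·tanφ')]
  = 11.7 / [18.9·cos34.5°·(1.00·sin34.5° − cos34.5°·tan27.1°)]
  = 11.7 / [18.9·0.8241·(1.00·0.5664 − 0.8241·0.5117)]
  = 11.7 / 2.2535 = 5.192 m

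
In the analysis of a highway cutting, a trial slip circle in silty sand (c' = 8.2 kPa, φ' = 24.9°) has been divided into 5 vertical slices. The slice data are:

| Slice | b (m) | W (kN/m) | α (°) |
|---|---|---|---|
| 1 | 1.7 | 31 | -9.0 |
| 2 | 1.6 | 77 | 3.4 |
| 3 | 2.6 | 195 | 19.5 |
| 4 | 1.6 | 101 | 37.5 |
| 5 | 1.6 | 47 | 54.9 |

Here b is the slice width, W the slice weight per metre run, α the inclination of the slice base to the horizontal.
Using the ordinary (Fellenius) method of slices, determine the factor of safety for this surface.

Ordinary method of slices: FS = Σ[c'·Δl_i + (W_i cosα_i)·tanφ'] / Σ W_i sinα_i, with Δl_i = b_i / cosα_i.
Slice 1: Δl = 1.7/cos(-9.0°) = 1.721 m; N'_1 = 31·cos(-9.0°) = 30.6; c'Δl = 14.11; W sinα = -4.8
Slice 2: Δl = 1.6/cos3.4° = 1.603 m; N'_2 = 77·cos3.4° = 76.9; c'Δl = 13.14; W sinα = 4.6
Slice 3: Δl = 2.6/cos19.5° = 2.758 m; N'_3 = 195·cos19.5° = 183.8; c'Δl = 22.62; W sinα = 65.1
Slice 4: Δl = 1.6/cos37.5° = 2.017 m; N'_4 = 101·cos37.5° = 80.1; c'Δl = 16.54; W sinα = 61.5
Slice 5: Δl = 1.6/cos54.9° = 2.783 m; N'_5 = 47·cos54.9° = 27.0; c'Δl = 22.82; W sinα = 38.5
Σc'Δl = 89.2 kN/m; ΣN' = 398.5 kN/m; ΣW sinα = 164.7 kN/m
Resisting = 89.2 + 398.5·tan24.9° = 89.2 + 185.0 = 274.2 kN/m
FS = 274.2 / 164.7 = 1.664

FS = 1.66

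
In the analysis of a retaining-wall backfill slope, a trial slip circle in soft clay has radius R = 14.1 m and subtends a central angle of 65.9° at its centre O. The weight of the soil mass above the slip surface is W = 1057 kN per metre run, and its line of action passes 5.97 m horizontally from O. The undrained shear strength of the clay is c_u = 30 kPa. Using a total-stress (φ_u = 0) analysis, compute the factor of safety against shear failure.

FS = 1.09

Taking moments about the centre O, the resisting moment is provided by the undrained shear strength acting along the arc:
Arc length L_a = R·θ = 14.1·(65.9°·π/180) = 14.1·1.1502 = 16.22 m
M_R = c_u·L_a·R = 30·16.22·14.1 = 6860.0 kN·m/m
M_D = W·d = 1057·5.97 = 6310.3 kN·m/m
FS = M_R / M_D = 6860.0 / 6310.3 = 1.087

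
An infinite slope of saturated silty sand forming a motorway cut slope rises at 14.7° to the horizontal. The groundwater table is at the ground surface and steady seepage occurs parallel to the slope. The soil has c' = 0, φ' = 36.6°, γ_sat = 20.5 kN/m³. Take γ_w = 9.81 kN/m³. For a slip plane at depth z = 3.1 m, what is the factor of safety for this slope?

With seepage parallel to the slope and the water table at the surface, the effective normal stress on the slip plane uses the buoyant unit weight γ' = γ_sat − γ_w while the driving shear stress uses γ_sat:
FS = [c' + γ' z cos²β tanφ'] / [γ_sat z sinβ cosβ]
(For c' = 0 this reduces to FS = (γ'/γ_sat)·tanφ'/tanβ.)
γ' = 20.5 − 9.81 = 10.69 kN/m³
Numerator = 0.0 + 10.69·3.1·cos²14.7°·tan36.6° = 0.0 + 10.69·3.1·0.9356·0.7427 = 23.026 kPa
Denominator = 20.5·3.1·sin14.7°·cos14.7° = 20.5·3.1·0.2538·0.9673 = 15.598 kPa
FS = 23.026 / 15.598 = 1.476

FS = 1.48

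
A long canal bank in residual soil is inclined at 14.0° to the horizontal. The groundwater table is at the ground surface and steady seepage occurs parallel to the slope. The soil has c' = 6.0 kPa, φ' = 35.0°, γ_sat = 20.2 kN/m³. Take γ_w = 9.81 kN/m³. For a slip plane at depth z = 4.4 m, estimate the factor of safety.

With seepage parallel to the slope and the water table at the surface, the effective normal stress on the slip plane uses the buoyant unit weight γ' = γ_sat − γ_w while the driving shear stress uses γ_sat:
FS = [c' + γ' z cos²β tanφ'] / [γ_sat z sinβ cosβ]
γ' = 20.2 − 9.81 = 10.39 kN/m³
Numerator = 6.0 + 10.39·4.4·cos²14.0°·tan35.0° = 6.0 + 10.39·4.4·0.9415·0.7002 = 36.137 kPa
Denominator = 20.2·4.4·sin14.0°·cos14.0° = 20.2·4.4·0.2419·0.9703 = 20.863 kPa
FS = 36.137 / 20.863 = 1.732

FS = 1.73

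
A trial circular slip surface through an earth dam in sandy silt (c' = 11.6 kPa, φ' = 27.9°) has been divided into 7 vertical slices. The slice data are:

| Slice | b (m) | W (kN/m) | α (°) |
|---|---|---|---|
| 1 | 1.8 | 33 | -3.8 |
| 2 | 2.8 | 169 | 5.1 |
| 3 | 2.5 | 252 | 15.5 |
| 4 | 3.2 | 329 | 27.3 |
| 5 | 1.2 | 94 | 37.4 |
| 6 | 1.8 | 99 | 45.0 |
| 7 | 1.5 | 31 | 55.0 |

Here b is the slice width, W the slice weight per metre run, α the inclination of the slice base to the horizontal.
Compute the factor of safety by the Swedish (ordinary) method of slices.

FS = 1.77

Ordinary method of slices: FS = Σ[c'·Δl_i + (W_i cosα_i)·tanφ'] / Σ W_i sinα_i, with Δl_i = b_i / cosα_i.
Slice 1: Δl = 1.8/cos(-3.8°) = 1.804 m; N'_1 = 33·cos(-3.8°) = 32.9; c'Δl = 20.93; W sinα = -2.2
Slice 2: Δl = 2.8/cos5.1° = 2.811 m; N'_2 = 169·cos5.1° = 168.3; c'Δl = 32.61; W sinα = 15.0
Slice 3: Δl = 2.5/cos15.5° = 2.594 m; N'_3 = 252·cos15.5° = 242.8; c'Δl = 30.09; W sinα = 67.3
Slice 4: Δl = 3.2/cos27.3° = 3.601 m; N'_4 = 329·cos27.3° = 292.4; c'Δl = 41.77; W sinα = 150.9
Slice 5: Δl = 1.2/cos37.4° = 1.511 m; N'_5 = 94·cos37.4° = 74.7; c'Δl = 17.52; W sinα = 57.1
Slice 6: Δl = 1.8/cos45.0° = 2.546 m; N'_6 = 99·cos45.0° = 70.0; c'Δl = 29.53; W sinα = 70.0
Slice 7: Δl = 1.5/cos55.0° = 2.615 m; N'_7 = 31·cos55.0° = 17.8; c'Δl = 30.34; W sinα = 25.4
Σc'Δl = 202.8 kN/m; ΣN' = 898.9 kN/m; ΣW sinα = 383.6 kN/m
Resisting = 202.8 + 898.9·tan27.9° = 202.8 + 475.9 = 678.7 kN/m
FS = 678.7 / 383.6 = 1.770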